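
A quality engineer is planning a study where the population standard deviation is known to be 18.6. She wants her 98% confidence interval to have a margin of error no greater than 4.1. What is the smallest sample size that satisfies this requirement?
n ≥ 112

For margin E ≤ 4.1:
n ≥ (z* · σ / E)²
n ≥ (2.326 · 18.6 / 4.1)²
n ≥ 111.35

Minimum n = 112 (rounding up)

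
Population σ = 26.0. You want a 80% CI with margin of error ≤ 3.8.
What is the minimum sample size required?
n ≥ 77

For margin E ≤ 3.8:
n ≥ (z* · σ / E)²
n ≥ (1.282 · 26.0 / 3.8)²
n ≥ 76.94

Minimum n = 77 (rounding up)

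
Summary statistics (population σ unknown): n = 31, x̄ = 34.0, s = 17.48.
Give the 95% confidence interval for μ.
(27.59, 40.41)

t-interval (σ unknown):
df = n - 1 = 30
t* = 2.042 for 95% confidence

Margin of error = t* · s/√n = 2.042 · 17.48/√31 = 6.41

CI: (27.59, 40.41)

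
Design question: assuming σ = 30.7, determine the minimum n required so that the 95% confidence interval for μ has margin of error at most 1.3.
n ≥ 2143

For margin E ≤ 1.3:
n ≥ (z* · σ / E)²
n ≥ (1.960 · 30.7 / 1.3)²
n ≥ 2142.41

Minimum n = 2143 (rounding up)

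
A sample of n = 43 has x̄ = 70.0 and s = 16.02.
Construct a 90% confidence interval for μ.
(65.89, 74.11)

t-interval (σ unknown):
df = n - 1 = 42
t* = 1.682 for 90% confidence

Margin of error = t* · s/√n = 1.682 · 16.02/√43 = 4.11

CI: (65.89, 74.11)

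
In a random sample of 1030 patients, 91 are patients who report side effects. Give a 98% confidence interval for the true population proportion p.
(0.068, 0.109)

Proportion CI:
p̂ = 91/1030 = 0.08835
SE = √(p̂(1-p̂)/n) = √(0.08835 · 0.91165 / 1030) = 0.00884

z* = 2.326
Margin = z* · SE = 2.326 · 0.00884 = 0.0206

CI: 0.08835 ± 0.0206 = (0.068, 0.109)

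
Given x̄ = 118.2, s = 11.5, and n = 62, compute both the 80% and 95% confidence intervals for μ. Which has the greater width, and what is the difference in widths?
95% CI is wider by 2.05

df = 61
80% CI: t* = 1.296, (116.31, 120.09), width = 2 · t* · s/√n = 3.79
95% CI: t* = 2.000, (115.28, 121.12), width = 2 · t* · s/√n = 5.84

The 95% CI is wider by 5.84 - 3.79 = 2.05.
Higher confidence requires a wider interval.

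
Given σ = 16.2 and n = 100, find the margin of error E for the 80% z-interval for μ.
Margin of error = 2.08

Margin of error = z* · σ/√n
= 1.282 · 16.2/√100
= 1.282 · 16.2/10.0000
= 2.08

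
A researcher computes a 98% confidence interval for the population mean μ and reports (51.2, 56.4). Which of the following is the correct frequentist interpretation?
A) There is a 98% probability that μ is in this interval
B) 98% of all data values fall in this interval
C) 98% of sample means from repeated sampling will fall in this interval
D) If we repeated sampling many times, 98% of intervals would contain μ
D

A) Wrong — μ is fixed; the randomness lives in the interval, not in μ.
B) Wrong — a CI is about the parameter μ, not individual data values.
C) Wrong — coverage applies to intervals containing μ, not to future x̄ values.
D) Correct — this is the frequentist long-run coverage interpretation.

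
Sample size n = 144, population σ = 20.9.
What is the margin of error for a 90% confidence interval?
Margin of error = 2.87

Margin of error = z* · σ/√n
= 1.645 · 20.9/√144
= 1.645 · 20.9/12.0000
= 2.87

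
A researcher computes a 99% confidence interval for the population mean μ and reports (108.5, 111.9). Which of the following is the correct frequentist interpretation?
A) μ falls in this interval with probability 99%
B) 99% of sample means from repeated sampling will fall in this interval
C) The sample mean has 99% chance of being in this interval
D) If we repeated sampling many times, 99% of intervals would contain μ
D

A) Wrong — μ is fixed; the randomness lives in the interval, not in μ.
B) Wrong — coverage applies to intervals containing μ, not to future x̄ values.
C) Wrong — x̄ is observed and sits in the interval by construction.
D) Correct — this is the frequentist long-run coverage interpretation.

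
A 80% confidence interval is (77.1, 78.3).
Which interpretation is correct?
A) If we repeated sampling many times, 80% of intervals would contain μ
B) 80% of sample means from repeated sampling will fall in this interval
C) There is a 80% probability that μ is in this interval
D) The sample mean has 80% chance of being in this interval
A

A) Correct — this is the frequentist long-run coverage interpretation.
B) Wrong — coverage applies to intervals containing μ, not to future x̄ values.
C) Wrong — μ is fixed; the randomness lives in the interval, not in μ.
D) Wrong — x̄ is observed and sits in the interval by construction.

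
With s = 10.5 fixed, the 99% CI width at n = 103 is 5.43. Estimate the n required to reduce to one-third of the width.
n ≈ 927

CI width ∝ 1/√n
To reduce width by factor 3, need √n to grow by 3 → need 3² = 9 times as many samples.

Current: n = 103, width = 5.43
New: n = 927, width ≈ 1.78

Width reduced by factor of 5.43/1.78 = 3.05.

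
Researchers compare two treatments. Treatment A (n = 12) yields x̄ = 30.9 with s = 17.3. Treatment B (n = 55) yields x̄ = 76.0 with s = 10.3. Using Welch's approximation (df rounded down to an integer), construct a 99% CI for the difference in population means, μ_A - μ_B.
(-60.94, -29.26)

Difference: x̄₁ - x̄₂ = -45.10
SE = √(s₁²/n₁ + s₂²/n₂) = √(17.3²/12 + 10.3²/55) = 5.1836
df = 12.75 → 12 (Welch–Satterthwaite, rounded down)
t* = 3.055

CI: -45.10 ± 3.055 · 5.1836 = -45.10 ± 15.84 = (-60.94, -29.26)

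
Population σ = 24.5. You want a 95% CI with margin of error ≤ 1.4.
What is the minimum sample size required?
n ≥ 1177

For margin E ≤ 1.4:
n ≥ (z* · σ / E)²
n ≥ (1.960 · 24.5 / 1.4)²
n ≥ 1176.49

Minimum n = 1177 (rounding up)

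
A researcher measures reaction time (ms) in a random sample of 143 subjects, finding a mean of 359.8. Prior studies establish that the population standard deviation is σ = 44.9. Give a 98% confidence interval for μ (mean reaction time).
(351.07, 368.53)

z-interval (σ known):
z* = 2.326 for 98% confidence

Margin of error = z* · σ/√n = 2.326 · 44.9/√143 = 8.73

CI: (359.8 - 8.73, 359.8 + 8.73) = (351.07, 368.53)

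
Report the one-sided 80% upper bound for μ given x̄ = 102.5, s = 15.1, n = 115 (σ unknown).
μ ≤ 103.69

Upper bound (one-sided):
t* = 0.845 (one-sided for 80%)
Upper bound = x̄ + t* · s/√n = 102.5 + 0.845 · 15.1/√115 = 103.69

We are 80% confident that μ ≤ 103.69.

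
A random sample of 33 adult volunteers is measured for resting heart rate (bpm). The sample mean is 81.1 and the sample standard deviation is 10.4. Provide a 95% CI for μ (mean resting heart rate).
(77.41, 84.79)

t-interval (σ unknown):
df = n - 1 = 32
t* = 2.037 for 95% confidence

Margin of error = t* · s/√n = 2.037 · 10.4/√33 = 3.69

CI: (77.41, 84.79)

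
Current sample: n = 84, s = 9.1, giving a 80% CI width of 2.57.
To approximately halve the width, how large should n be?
n ≈ 336

CI width ∝ 1/√n
To reduce width by factor 2, need √n to grow by 2 → need 2² = 4 times as many samples.

Current: n = 84, width = 2.57
New: n = 336, width ≈ 1.27

Width reduced by factor of 2.57/1.27 = 2.02.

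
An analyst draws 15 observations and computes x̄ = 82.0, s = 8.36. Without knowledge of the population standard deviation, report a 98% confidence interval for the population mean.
(76.34, 87.66)

t-interval (σ unknown):
df = n - 1 = 14
t* = 2.624 for 98% confidence

Margin of error = t* · s/√n = 2.624 · 8.36/√15 = 5.66

CI: (76.34, 87.66)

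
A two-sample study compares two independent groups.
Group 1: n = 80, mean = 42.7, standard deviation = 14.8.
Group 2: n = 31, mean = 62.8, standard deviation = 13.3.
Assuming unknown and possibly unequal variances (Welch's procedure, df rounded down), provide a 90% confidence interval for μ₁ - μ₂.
(-24.96, -15.24)

Difference: x̄₁ - x̄₂ = -20.10
SE = √(s₁²/n₁ + s₂²/n₂) = √(14.8²/80 + 13.3²/31) = 2.9059
df = 60.42 → 60 (Welch–Satterthwaite, rounded down)
t* = 1.671

CI: -20.10 ± 1.671 · 2.9059 = -20.10 ± 4.86 = (-24.96, -15.24)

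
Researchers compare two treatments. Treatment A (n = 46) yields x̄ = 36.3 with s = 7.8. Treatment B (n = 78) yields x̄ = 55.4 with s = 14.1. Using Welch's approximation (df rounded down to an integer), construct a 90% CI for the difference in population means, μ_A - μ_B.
(-22.36, -15.84)

Difference: x̄₁ - x̄₂ = -19.10
SE = √(s₁²/n₁ + s₂²/n₂) = √(7.8²/46 + 14.1²/78) = 1.9676
df = 121.61 → 121 (Welch–Satterthwaite, rounded down)
t* = 1.658

CI: -19.10 ± 1.658 · 1.9676 = -19.10 ± 3.26 = (-22.36, -15.84)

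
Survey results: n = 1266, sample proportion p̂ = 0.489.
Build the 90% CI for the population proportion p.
(0.466, 0.512)

Proportion CI:
SE = √(p̂(1-p̂)/n) = √(0.489 · 0.511 / 1266) = 0.01405

z* = 1.645
Margin = z* · SE = 1.645 · 0.01405 = 0.0231

CI: 0.489 ± 0.0231 = (0.466, 0.512)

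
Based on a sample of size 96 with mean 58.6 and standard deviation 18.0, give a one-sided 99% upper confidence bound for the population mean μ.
μ ≤ 62.95

Upper bound (one-sided):
t* = 2.366 (one-sided for 99%)
Upper bound = x̄ + t* · s/√n = 58.6 + 2.366 · 18.0/√96 = 62.95

We are 99% confident that μ ≤ 62.95.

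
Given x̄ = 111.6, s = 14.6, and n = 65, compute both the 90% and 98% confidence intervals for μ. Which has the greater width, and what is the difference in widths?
98% CI is wider by 2.60

df = 64
90% CI: t* = 1.669, (108.58, 114.62), width = 2 · t* · s/√n = 6.04
98% CI: t* = 2.386, (107.28, 115.92), width = 2 · t* · s/√n = 8.64

The 98% CI is wider by 8.64 - 6.04 = 2.60.
Higher confidence requires a wider interval.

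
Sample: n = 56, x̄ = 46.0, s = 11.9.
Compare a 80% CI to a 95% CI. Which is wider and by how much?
95% CI is wider by 2.25

df = 55
80% CI: t* = 1.297, (43.94, 48.06), width = 2 · t* · s/√n = 4.12
95% CI: t* = 2.004, (42.81, 49.19), width = 2 · t* · s/√n = 6.37

The 95% CI is wider by 6.37 - 4.12 = 2.25.
Higher confidence requires a wider interval.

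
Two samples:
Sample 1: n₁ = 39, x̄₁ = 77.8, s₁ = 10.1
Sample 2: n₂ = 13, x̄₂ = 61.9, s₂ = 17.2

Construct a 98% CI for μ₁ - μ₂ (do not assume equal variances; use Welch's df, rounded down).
(2.68, 29.12)

Difference: x̄₁ - x̄₂ = 15.90
SE = √(s₁²/n₁ + s₂²/n₂) = √(10.1²/39 + 17.2²/13) = 5.0371
df = 14.86 → 14 (Welch–Satterthwaite, rounded down)
t* = 2.624

CI: 15.90 ± 2.624 · 5.0371 = 15.90 ± 13.22 = (2.68, 29.12)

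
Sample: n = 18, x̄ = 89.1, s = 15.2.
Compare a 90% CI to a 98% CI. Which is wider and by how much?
98% CI is wider by 5.92

df = 17
90% CI: t* = 1.740, (82.87, 95.33), width = 2 · t* · s/√n = 12.47
98% CI: t* = 2.567, (79.90, 98.30), width = 2 · t* · s/√n = 18.39

The 98% CI is wider by 18.39 - 12.47 = 5.92.
Higher confidence requires a wider interval.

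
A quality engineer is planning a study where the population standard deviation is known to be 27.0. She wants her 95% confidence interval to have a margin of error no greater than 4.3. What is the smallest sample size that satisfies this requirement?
n ≥ 152

For margin E ≤ 4.3:
n ≥ (z* · σ / E)²
n ≥ (1.960 · 27.0 / 4.3)²
n ≥ 151.46

Minimum n = 152 (rounding up)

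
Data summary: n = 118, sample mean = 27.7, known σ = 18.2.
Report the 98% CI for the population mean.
(23.80, 31.60)

z-interval (σ known):
z* = 2.326 for 98% confidence

Margin of error = z* · σ/√n = 2.326 · 18.2/√118 = 3.90

CI: (27.7 - 3.90, 27.7 + 3.90) = (23.80, 31.60)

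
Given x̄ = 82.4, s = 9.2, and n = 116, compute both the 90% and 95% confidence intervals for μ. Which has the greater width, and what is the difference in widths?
95% CI is wider by 0.55

df = 115
90% CI: t* = 1.658, (80.98, 83.82), width = 2 · t* · s/√n = 2.83
95% CI: t* = 1.981, (80.71, 84.09), width = 2 · t* · s/√n = 3.38

The 95% CI is wider by 3.38 - 2.83 = 0.55.
Higher confidence requires a wider interval.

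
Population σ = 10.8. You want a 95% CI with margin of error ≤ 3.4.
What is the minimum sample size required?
n ≥ 39

For margin E ≤ 3.4:
n ≥ (z* · σ / E)²
n ≥ (1.960 · 10.8 / 3.4)²
n ≥ 38.76

Minimum n = 39 (rounding up)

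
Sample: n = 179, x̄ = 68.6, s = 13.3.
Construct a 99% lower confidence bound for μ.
μ ≥ 66.27

Lower bound (one-sided):
t* = 2.347 (one-sided for 99%)
Lower bound = x̄ - t* · s/√n = 68.6 - 2.347 · 13.3/√179 = 66.27

We are 99% confident that μ ≥ 66.27.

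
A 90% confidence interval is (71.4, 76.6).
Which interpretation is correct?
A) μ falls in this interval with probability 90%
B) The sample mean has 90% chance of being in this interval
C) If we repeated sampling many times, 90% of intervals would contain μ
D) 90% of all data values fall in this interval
C

A) Wrong — μ is fixed; the randomness lives in the interval, not in μ.
B) Wrong — x̄ is observed and sits in the interval by construction.
C) Correct — this is the frequentist long-run coverage interpretation.
D) Wrong — a CI is about the parameter μ, not individual data values.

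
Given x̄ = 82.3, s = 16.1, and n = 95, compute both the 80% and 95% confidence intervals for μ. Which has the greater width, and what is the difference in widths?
95% CI is wider by 2.29

df = 94
80% CI: t* = 1.291, (80.17, 84.43), width = 2 · t* · s/√n = 4.27
95% CI: t* = 1.986, (79.02, 85.58), width = 2 · t* · s/√n = 6.56

The 95% CI is wider by 6.56 - 4.27 = 2.29.
Higher confidence requires a wider interval.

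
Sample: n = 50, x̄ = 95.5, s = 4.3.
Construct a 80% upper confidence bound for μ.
μ ≤ 96.02

Upper bound (one-sided):
t* = 0.849 (one-sided for 80%)
Upper bound = x̄ + t* · s/√n = 95.5 + 0.849 · 4.3/√50 = 96.02

We are 80% confident that μ ≤ 96.02.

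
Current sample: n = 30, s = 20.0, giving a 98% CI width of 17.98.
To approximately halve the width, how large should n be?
n ≈ 120

CI width ∝ 1/√n
To reduce width by factor 2, need √n to grow by 2 → need 2² = 4 times as many samples.

Current: n = 30, width = 17.98
New: n = 120, width ≈ 8.61

Width reduced by factor of 17.98/8.61 = 2.09.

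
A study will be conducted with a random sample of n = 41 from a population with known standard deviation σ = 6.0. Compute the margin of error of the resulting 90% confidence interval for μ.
Margin of error = 1.54

Margin of error = z* · σ/√n
= 1.645 · 6.0/√41
= 1.645 · 6.0/6.4031
= 1.54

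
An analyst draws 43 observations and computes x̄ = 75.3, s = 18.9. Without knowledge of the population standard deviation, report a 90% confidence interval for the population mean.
(70.45, 80.15)

t-interval (σ unknown):
df = n - 1 = 42
t* = 1.682 for 90% confidence

Margin of error = t* · s/√n = 1.682 · 18.9/√43 = 4.85

CI: (70.45, 80.15)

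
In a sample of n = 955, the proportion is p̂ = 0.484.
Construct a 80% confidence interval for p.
(0.463, 0.505)

Proportion CI:
SE = √(p̂(1-p̂)/n) = √(0.484 · 0.516 / 955) = 0.01617

z* = 1.282
Margin = z* · SE = 1.282 · 0.01617 = 0.0207

CI: 0.484 ± 0.0207 = (0.463, 0.505)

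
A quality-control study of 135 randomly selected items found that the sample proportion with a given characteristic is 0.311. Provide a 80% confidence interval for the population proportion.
(0.260, 0.362)

Proportion CI:
SE = √(p̂(1-p̂)/n) = √(0.311 · 0.689 / 135) = 0.03984

z* = 1.282
Margin = z* · SE = 1.282 · 0.03984 = 0.0511

CI: 0.311 ± 0.0511 = (0.260, 0.362)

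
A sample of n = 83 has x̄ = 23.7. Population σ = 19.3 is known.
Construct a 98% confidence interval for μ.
(18.77, 28.63)

z-interval (σ known):
z* = 2.326 for 98% confidence

Margin of error = z* · σ/√n = 2.326 · 19.3/√83 = 4.93

CI: (23.7 - 4.93, 23.7 + 4.93) = (18.77, 28.63)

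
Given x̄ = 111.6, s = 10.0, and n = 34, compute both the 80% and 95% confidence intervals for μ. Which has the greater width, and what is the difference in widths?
95% CI is wider by 2.49

df = 33
80% CI: t* = 1.308, (109.36, 113.84), width = 2 · t* · s/√n = 4.49
95% CI: t* = 2.035, (108.11, 115.09), width = 2 · t* · s/√n = 6.98

The 95% CI is wider by 6.98 - 4.49 = 2.49.
Higher confidence requires a wider interval.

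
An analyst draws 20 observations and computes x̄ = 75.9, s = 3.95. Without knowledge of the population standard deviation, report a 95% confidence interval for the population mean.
(74.05, 77.75)

t-interval (σ unknown):
df = n - 1 = 19
t* = 2.093 for 95% confidence

Margin of error = t* · s/√n = 2.093 · 3.95/√20 = 1.85

CI: (74.05, 77.75)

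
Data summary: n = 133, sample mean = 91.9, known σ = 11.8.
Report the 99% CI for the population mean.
(89.26, 94.54)

z-interval (σ known):
z* = 2.576 for 99% confidence

Margin of error = z* · σ/√n = 2.576 · 11.8/√133 = 2.64

CI: (91.9 - 2.64, 91.9 + 2.64) = (89.26, 94.54)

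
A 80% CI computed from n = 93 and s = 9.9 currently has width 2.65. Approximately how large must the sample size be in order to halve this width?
n ≈ 372

CI width ∝ 1/√n
To reduce width by factor 2, need √n to grow by 2 → need 2² = 4 times as many samples.

Current: n = 93, width = 2.65
New: n = 372, width ≈ 1.32

Width reduced by factor of 2.65/1.32 = 2.01.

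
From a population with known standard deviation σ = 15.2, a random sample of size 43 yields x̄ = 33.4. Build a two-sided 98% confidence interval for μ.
(28.01, 38.79)

z-interval (σ known):
z* = 2.326 for 98% confidence

Margin of error = z* · σ/√n = 2.326 · 15.2/√43 = 5.39

CI: (33.4 - 5.39, 33.4 + 5.39) = (28.01, 38.79)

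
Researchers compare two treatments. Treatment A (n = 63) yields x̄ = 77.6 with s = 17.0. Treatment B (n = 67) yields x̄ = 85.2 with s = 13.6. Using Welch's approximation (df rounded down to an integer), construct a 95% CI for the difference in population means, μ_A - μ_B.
(-12.97, -2.23)

Difference: x̄₁ - x̄₂ = -7.60
SE = √(s₁²/n₁ + s₂²/n₂) = √(17.0²/63 + 13.6²/67) = 2.7107
df = 118.70 → 118 (Welch–Satterthwaite, rounded down)
t* = 1.980

CI: -7.60 ± 1.980 · 2.7107 = -7.60 ± 5.37 = (-12.97, -2.23)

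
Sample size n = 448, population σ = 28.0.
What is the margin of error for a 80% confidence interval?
Margin of error = 1.70

Margin of error = z* · σ/√n
= 1.282 · 28.0/√448
= 1.282 · 28.0/21.1660
= 1.70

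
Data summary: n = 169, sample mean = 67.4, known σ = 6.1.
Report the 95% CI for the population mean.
(66.48, 68.32)

z-interval (σ known):
z* = 1.960 for 95% confidence

Margin of error = z* · σ/√n = 1.960 · 6.1/√169 = 0.92

CI: (67.4 - 0.92, 67.4 + 0.92) = (66.48, 68.32)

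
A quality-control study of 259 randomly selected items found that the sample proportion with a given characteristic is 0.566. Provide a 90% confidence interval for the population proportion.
(0.515, 0.617)

Proportion CI:
SE = √(p̂(1-p̂)/n) = √(0.566 · 0.434 / 259) = 0.03080

z* = 1.645
Margin = z* · SE = 1.645 · 0.03080 = 0.0507

CI: 0.566 ± 0.0507 = (0.515, 0.617)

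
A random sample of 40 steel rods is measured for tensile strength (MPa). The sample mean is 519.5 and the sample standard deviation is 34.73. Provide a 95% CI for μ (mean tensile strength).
(508.39, 530.61)

t-interval (σ unknown):
df = n - 1 = 39
t* = 2.023 for 95% confidence

Margin of error = t* · s/√n = 2.023 · 34.73/√40 = 11.11

CI: (508.39, 530.61)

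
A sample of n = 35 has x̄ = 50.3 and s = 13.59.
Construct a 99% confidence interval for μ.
(44.03, 56.57)

t-interval (σ unknown):
df = n - 1 = 34
t* = 2.728 for 99% confidence

Margin of error = t* · s/√n = 2.728 · 13.59/√35 = 6.27

CI: (44.03, 56.57)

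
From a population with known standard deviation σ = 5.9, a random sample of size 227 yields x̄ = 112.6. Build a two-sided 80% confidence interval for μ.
(112.10, 113.10)

z-interval (σ known):
z* = 1.282 for 80% confidence

Margin of error = z* · σ/√n = 1.282 · 5.9/√227 = 0.50

CI: (112.6 - 0.50, 112.6 + 0.50) = (112.10, 113.10)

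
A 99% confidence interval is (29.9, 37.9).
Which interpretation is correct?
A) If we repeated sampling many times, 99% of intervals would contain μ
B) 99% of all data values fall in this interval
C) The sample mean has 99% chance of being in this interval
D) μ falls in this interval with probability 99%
A

A) Correct — this is the frequentist long-run coverage interpretation.
B) Wrong — a CI is about the parameter μ, not individual data values.
C) Wrong — x̄ is observed and sits in the interval by construction.
D) Wrong — μ is fixed; the randomness lives in the interval, not in μ.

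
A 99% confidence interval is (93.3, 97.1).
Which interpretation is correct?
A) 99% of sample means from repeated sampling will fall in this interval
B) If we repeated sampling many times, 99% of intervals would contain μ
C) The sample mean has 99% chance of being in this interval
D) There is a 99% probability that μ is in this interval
B

A) Wrong — coverage applies to intervals containing μ, not to future x̄ values.
B) Correct — this is the frequentist long-run coverage interpretation.
C) Wrong — x̄ is observed and sits in the interval by construction.
D) Wrong — μ is fixed; the randomness lives in the interval, not in μ.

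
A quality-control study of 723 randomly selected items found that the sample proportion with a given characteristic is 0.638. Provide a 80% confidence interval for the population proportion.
(0.615, 0.661)

Proportion CI:
SE = √(p̂(1-p̂)/n) = √(0.638 · 0.362 / 723) = 0.01787

z* = 1.282
Margin = z* · SE = 1.282 · 0.01787 = 0.0229

CI: 0.638 ± 0.0229 = (0.615, 0.661)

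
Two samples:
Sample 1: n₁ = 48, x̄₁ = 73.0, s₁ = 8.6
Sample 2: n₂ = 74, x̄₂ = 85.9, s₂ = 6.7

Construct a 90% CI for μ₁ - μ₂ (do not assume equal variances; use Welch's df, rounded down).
(-15.34, -10.46)

Difference: x̄₁ - x̄₂ = -12.90
SE = √(s₁²/n₁ + s₂²/n₂) = √(8.6²/48 + 6.7²/74) = 1.4654
df = 83.01 → 83 (Welch–Satterthwaite, rounded down)
t* = 1.663

CI: -12.90 ± 1.663 · 1.4654 = -12.90 ± 2.44 = (-15.34, -10.46)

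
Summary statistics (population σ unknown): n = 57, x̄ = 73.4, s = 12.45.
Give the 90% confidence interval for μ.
(70.64, 76.16)

t-interval (σ unknown):
df = n - 1 = 56
t* = 1.673 for 90% confidence

Margin of error = t* · s/√n = 1.673 · 12.45/√57 = 2.76

CI: (70.64, 76.16)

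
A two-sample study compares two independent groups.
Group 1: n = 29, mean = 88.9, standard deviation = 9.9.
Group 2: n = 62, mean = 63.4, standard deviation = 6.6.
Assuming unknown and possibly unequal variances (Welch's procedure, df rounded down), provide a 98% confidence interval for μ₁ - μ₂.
(20.60, 30.40)

Difference: x̄₁ - x̄₂ = 25.50
SE = √(s₁²/n₁ + s₂²/n₂) = √(9.9²/29 + 6.6²/62) = 2.0205
df = 40.06 → 40 (Welch–Satterthwaite, rounded down)
t* = 2.423

CI: 25.50 ± 2.423 · 2.0205 = 25.50 ± 4.90 = (20.60, 30.40)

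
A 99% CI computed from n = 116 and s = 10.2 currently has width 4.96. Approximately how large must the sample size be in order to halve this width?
n ≈ 464

CI width ∝ 1/√n
To reduce width by factor 2, need √n to grow by 2 → need 2² = 4 times as many samples.

Current: n = 116, width = 4.96
New: n = 464, width ≈ 2.45

Width reduced by factor of 4.96/2.45 = 2.02.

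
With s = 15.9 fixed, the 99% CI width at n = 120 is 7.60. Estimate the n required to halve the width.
n ≈ 480

CI width ∝ 1/√n
To reduce width by factor 2, need √n to grow by 2 → need 2² = 4 times as many samples.

Current: n = 120, width = 7.60
New: n = 480, width ≈ 3.75

Width reduced by factor of 7.60/3.75 = 2.03.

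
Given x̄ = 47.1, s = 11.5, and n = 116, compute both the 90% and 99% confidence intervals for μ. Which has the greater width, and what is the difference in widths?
99% CI is wider by 2.05

df = 115
90% CI: t* = 1.658, (45.33, 48.87), width = 2 · t* · s/√n = 3.54
99% CI: t* = 2.619, (44.30, 49.90), width = 2 · t* · s/√n = 5.59

The 99% CI is wider by 5.59 - 3.54 = 2.05.
Higher confidence requires a wider interval.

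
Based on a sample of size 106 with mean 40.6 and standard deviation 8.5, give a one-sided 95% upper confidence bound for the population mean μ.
μ ≤ 41.97

Upper bound (one-sided):
t* = 1.659 (one-sided for 95%)
Upper bound = x̄ + t* · s/√n = 40.6 + 1.659 · 8.5/√106 = 41.97

We are 95% confident that μ ≤ 41.97.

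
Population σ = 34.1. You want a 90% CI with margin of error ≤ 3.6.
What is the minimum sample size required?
n ≥ 243

For margin E ≤ 3.6:
n ≥ (z* · σ / E)²
n ≥ (1.645 · 34.1 / 3.6)²
n ≥ 242.79

Minimum n = 243 (rounding up)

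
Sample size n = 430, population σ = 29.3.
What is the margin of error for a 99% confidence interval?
Margin of error = 3.64

Margin of error = z* · σ/√n
= 2.576 · 29.3/√430
= 2.576 · 29.3/20.7364
= 3.64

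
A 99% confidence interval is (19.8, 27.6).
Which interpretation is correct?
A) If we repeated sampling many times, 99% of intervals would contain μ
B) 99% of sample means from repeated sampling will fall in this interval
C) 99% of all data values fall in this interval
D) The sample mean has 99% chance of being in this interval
A

A) Correct — this is the frequentist long-run coverage interpretation.
B) Wrong — coverage applies to intervals containing μ, not to future x̄ values.
C) Wrong — a CI is about the parameter μ, not individual data values.
D) Wrong — x̄ is observed and sits in the interval by construction.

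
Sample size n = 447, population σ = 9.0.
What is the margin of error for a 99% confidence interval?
Margin of error = 1.10

Margin of error = z* · σ/√n
= 2.576 · 9.0/√447
= 2.576 · 9.0/21.1424
= 1.10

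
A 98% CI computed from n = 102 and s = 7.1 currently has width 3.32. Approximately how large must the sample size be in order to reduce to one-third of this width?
n ≈ 918

CI width ∝ 1/√n
To reduce width by factor 3, need √n to grow by 3 → need 3² = 9 times as many samples.

Current: n = 102, width = 3.32
New: n = 918, width ≈ 1.09

Width reduced by factor of 3.32/1.09 = 3.05.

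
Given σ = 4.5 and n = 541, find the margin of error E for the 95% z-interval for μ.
Margin of error = 0.38

Margin of error = z* · σ/√n
= 1.960 · 4.5/√541
= 1.960 · 4.5/23.2594
= 0.38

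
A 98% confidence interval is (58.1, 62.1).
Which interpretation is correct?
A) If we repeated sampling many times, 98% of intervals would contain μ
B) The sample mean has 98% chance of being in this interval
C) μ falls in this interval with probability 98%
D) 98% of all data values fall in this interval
A

A) Correct — this is the frequentist long-run coverage interpretation.
B) Wrong — x̄ is observed and sits in the interval by construction.
C) Wrong — μ is fixed; the randomness lives in the interval, not in μ.
D) Wrong — a CI is about the parameter μ, not individual data values.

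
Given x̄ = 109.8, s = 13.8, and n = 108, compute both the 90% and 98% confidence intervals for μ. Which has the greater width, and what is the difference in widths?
98% CI is wider by 1.86

df = 107
90% CI: t* = 1.659, (107.60, 112.00), width = 2 · t* · s/√n = 4.41
98% CI: t* = 2.362, (106.66, 112.94), width = 2 · t* · s/√n = 6.27

The 98% CI is wider by 6.27 - 4.41 = 1.86.
Higher confidence requires a wider interval.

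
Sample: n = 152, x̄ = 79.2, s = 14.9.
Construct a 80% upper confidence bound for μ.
μ ≤ 80.22

Upper bound (one-sided):
t* = 0.844 (one-sided for 80%)
Upper bound = x̄ + t* · s/√n = 79.2 + 0.844 · 14.9/√152 = 80.22

We are 80% confident that μ ≤ 80.22.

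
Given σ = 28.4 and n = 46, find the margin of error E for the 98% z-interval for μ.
Margin of error = 9.74

Margin of error = z* · σ/√n
= 2.326 · 28.4/√46
= 2.326 · 28.4/6.7823
= 9.74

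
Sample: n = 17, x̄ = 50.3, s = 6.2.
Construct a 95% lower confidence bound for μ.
μ ≥ 47.67

Lower bound (one-sided):
t* = 1.746 (one-sided for 95%)
Lower bound = x̄ - t* · s/√n = 50.3 - 1.746 · 6.2/√17 = 47.67

We are 95% confident that μ ≥ 47.67.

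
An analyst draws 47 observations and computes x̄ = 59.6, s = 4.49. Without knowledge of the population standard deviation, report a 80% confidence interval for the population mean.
(58.75, 60.45)

t-interval (σ unknown):
df = n - 1 = 46
t* = 1.300 for 80% confidence

Margin of error = t* · s/√n = 1.300 · 4.49/√47 = 0.85

CI: (58.75, 60.45)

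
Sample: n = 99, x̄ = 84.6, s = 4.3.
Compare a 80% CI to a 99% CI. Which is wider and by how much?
99% CI is wider by 1.16

df = 98
80% CI: t* = 1.290, (84.04, 85.16), width = 2 · t* · s/√n = 1.11
99% CI: t* = 2.627, (83.46, 85.74), width = 2 · t* · s/√n = 2.27

The 99% CI is wider by 2.27 - 1.11 = 1.16.
Higher confidence requires a wider interval.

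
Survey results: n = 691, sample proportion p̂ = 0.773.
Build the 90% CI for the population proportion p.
(0.747, 0.799)

Proportion CI:
SE = √(p̂(1-p̂)/n) = √(0.773 · 0.227 / 691) = 0.01594

z* = 1.645
Margin = z* · SE = 1.645 · 0.01594 = 0.0262

CI: 0.773 ± 0.0262 = (0.747, 0.799)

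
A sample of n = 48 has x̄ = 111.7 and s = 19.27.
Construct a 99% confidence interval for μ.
(104.23, 119.17)

t-interval (σ unknown):
df = n - 1 = 47
t* = 2.685 for 99% confidence

Margin of error = t* · s/√n = 2.685 · 19.27/√48 = 7.47

CI: (104.23, 119.17)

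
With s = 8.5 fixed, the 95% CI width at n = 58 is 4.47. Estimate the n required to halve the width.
n ≈ 232

CI width ∝ 1/√n
To reduce width by factor 2, need √n to grow by 2 → need 2² = 4 times as many samples.

Current: n = 58, width = 4.47
New: n = 232, width ≈ 2.20

Width reduced by factor of 4.47/2.20 = 2.03.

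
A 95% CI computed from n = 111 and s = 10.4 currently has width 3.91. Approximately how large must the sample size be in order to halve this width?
n ≈ 444

CI width ∝ 1/√n
To reduce width by factor 2, need √n to grow by 2 → need 2² = 4 times as many samples.

Current: n = 111, width = 3.91
New: n = 444, width ≈ 1.94

Width reduced by factor of 3.91/1.94 = 2.02.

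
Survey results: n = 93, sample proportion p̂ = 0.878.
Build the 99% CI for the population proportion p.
(0.791, 0.965)

Proportion CI:
SE = √(p̂(1-p̂)/n) = √(0.878 · 0.122 / 93) = 0.03394

z* = 2.576
Margin = z* · SE = 2.576 · 0.03394 = 0.0874

CI: 0.878 ± 0.0874 = (0.791, 0.965)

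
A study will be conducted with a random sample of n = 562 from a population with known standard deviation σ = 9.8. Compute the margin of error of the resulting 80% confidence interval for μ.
Margin of error = 0.53

Margin of error = z* · σ/√n
= 1.282 · 9.8/√562
= 1.282 · 9.8/23.7065
= 0.53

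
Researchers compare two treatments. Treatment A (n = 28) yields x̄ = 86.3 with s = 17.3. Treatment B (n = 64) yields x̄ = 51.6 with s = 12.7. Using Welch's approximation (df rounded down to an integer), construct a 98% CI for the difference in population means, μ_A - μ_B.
(25.89, 43.51)

Difference: x̄₁ - x̄₂ = 34.70
SE = √(s₁²/n₁ + s₂²/n₂) = √(17.3²/28 + 12.7²/64) = 3.6344
df = 40.27 → 40 (Welch–Satterthwaite, rounded down)
t* = 2.423

CI: 34.70 ± 2.423 · 3.6344 = 34.70 ± 8.81 = (25.89, 43.51)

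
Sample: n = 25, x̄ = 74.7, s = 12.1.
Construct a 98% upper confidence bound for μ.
μ ≤ 79.96

Upper bound (one-sided):
t* = 2.172 (one-sided for 98%)
Upper bound = x̄ + t* · s/√n = 74.7 + 2.172 · 12.1/√25 = 79.96

We are 98% confident that μ ≤ 79.96.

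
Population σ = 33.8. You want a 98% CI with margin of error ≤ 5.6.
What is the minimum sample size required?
n ≥ 198

For margin E ≤ 5.6:
n ≥ (z* · σ / E)²
n ≥ (2.326 · 33.8 / 5.6)²
n ≥ 197.10

Minimum n = 198 (rounding up)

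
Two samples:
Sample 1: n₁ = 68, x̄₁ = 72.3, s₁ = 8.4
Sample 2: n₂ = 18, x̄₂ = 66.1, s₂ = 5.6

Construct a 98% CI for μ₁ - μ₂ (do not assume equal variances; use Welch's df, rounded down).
(2.16, 10.24)

Difference: x̄₁ - x̄₂ = 6.20
SE = √(s₁²/n₁ + s₂²/n₂) = √(8.4²/68 + 5.6²/18) = 1.6673
df = 39.71 → 39 (Welch–Satterthwaite, rounded down)
t* = 2.426

CI: 6.20 ± 2.426 · 1.6673 = 6.20 ± 4.04 = (2.16, 10.24)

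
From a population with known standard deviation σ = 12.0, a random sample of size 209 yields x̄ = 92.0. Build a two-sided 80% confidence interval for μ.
(90.94, 93.06)

z-interval (σ known):
z* = 1.282 for 80% confidence

Margin of error = z* · σ/√n = 1.282 · 12.0/√209 = 1.06

CI: (92.0 - 1.06, 92.0 + 1.06) = (90.94, 93.06)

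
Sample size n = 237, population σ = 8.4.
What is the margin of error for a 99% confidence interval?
Margin of error = 1.41

Margin of error = z* · σ/√n
= 2.576 · 8.4/√237
= 2.576 · 8.4/15.3948
= 1.41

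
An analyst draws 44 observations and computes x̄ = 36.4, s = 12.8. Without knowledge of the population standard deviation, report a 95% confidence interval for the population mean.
(32.51, 40.29)

t-interval (σ unknown):
df = n - 1 = 43
t* = 2.017 for 95% confidence

Margin of error = t* · s/√n = 2.017 · 12.8/√44 = 3.89

CI: (32.51, 40.29)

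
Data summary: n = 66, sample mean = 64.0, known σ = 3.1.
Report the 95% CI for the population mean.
(63.25, 64.75)

z-interval (σ known):
z* = 1.960 for 95% confidence

Margin of error = z* · σ/√n = 1.960 · 3.1/√66 = 0.75

CI: (64.0 - 0.75, 64.0 + 0.75) = (63.25, 64.75)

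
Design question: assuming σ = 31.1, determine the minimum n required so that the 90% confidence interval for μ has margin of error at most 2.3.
n ≥ 495

For margin E ≤ 2.3:
n ≥ (z* · σ / E)²
n ≥ (1.645 · 31.1 / 2.3)²
n ≥ 494.76

Minimum n = 495 (rounding up)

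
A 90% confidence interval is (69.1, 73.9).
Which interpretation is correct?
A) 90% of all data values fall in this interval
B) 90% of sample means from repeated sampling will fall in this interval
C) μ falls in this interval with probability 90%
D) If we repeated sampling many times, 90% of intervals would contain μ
D

A) Wrong — a CI is about the parameter μ, not individual data values.
B) Wrong — coverage applies to intervals containing μ, not to future x̄ values.
C) Wrong — μ is fixed; the randomness lives in the interval, not in μ.
D) Correct — this is the frequentist long-run coverage interpretation.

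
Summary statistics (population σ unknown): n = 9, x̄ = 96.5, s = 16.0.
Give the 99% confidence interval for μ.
(78.61, 114.39)

t-interval (σ unknown):
df = n - 1 = 8
t* = 3.355 for 99% confidence

Margin of error = t* · s/√n = 3.355 · 16.0/√9 = 17.89

CI: (78.61, 114.39)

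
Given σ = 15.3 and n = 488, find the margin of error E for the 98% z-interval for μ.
Margin of error = 1.61

Margin of error = z* · σ/√n
= 2.326 · 15.3/√488
= 2.326 · 15.3/22.0907
= 1.61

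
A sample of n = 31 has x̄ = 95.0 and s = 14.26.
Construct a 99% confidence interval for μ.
(87.96, 102.04)

t-interval (σ unknown):
df = n - 1 = 30
t* = 2.750 for 99% confidence

Margin of error = t* · s/√n = 2.750 · 14.26/√31 = 7.04

CI: (87.96, 102.04)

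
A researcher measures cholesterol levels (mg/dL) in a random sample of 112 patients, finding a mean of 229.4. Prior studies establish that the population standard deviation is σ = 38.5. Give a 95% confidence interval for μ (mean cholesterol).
(222.27, 236.53)

z-interval (σ known):
z* = 1.960 for 95% confidence

Margin of error = z* · σ/√n = 1.960 · 38.5/√112 = 7.13

CI: (229.4 - 7.13, 229.4 + 7.13) = (222.27, 236.53)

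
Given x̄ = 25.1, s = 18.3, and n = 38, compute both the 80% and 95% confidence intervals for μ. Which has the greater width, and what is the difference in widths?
95% CI is wider by 4.28

df = 37
80% CI: t* = 1.305, (21.23, 28.97), width = 2 · t* · s/√n = 7.75
95% CI: t* = 2.026, (19.09, 31.11), width = 2 · t* · s/√n = 12.03

The 95% CI is wider by 12.03 - 7.75 = 4.28.
Higher confidence requires a wider interval.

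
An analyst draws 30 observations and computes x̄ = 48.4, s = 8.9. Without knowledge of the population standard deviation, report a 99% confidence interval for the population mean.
(43.92, 52.88)

t-interval (σ unknown):
df = n - 1 = 29
t* = 2.756 for 99% confidence

Margin of error = t* · s/√n = 2.756 · 8.9/√30 = 4.48

CI: (43.92, 52.88)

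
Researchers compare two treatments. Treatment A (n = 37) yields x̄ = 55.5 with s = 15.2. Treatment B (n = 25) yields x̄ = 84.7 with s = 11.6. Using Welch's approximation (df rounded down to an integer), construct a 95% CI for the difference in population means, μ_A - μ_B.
(-36.02, -22.38)

Difference: x̄₁ - x̄₂ = -29.20
SE = √(s₁²/n₁ + s₂²/n₂) = √(15.2²/37 + 11.6²/25) = 3.4098
df = 59.03 → 59 (Welch–Satterthwaite, rounded down)
t* = 2.001

CI: -29.20 ± 2.001 · 3.4098 = -29.20 ± 6.82 = (-36.02, -22.38)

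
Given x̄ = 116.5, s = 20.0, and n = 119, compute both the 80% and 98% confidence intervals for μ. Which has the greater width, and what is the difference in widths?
98% CI is wider by 3.92

df = 118
80% CI: t* = 1.289, (114.14, 118.86), width = 2 · t* · s/√n = 4.73
98% CI: t* = 2.358, (112.18, 120.82), width = 2 · t* · s/√n = 8.65

The 98% CI is wider by 8.65 - 4.73 = 3.92.
Higher confidence requires a wider interval.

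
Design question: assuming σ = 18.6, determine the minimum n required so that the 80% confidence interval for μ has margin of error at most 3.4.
n ≥ 50

For margin E ≤ 3.4:
n ≥ (z* · σ / E)²
n ≥ (1.282 · 18.6 / 3.4)²
n ≥ 49.19

Minimum n = 50 (rounding up)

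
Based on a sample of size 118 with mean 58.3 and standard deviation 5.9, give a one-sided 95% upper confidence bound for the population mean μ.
μ ≤ 59.20

Upper bound (one-sided):
t* = 1.658 (one-sided for 95%)
Upper bound = x̄ + t* · s/√n = 58.3 + 1.658 · 5.9/√118 = 59.20

We are 95% confident that μ ≤ 59.20.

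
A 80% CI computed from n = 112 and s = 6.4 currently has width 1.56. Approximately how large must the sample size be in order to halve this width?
n ≈ 448

CI width ∝ 1/√n
To reduce width by factor 2, need √n to grow by 2 → need 2² = 4 times as many samples.

Current: n = 112, width = 1.56
New: n = 448, width ≈ 0.78

Width reduced by factor of 1.56/0.78 = 2.00.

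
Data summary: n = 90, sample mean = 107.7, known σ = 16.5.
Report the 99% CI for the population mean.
(103.22, 112.18)

z-interval (σ known):
z* = 2.576 for 99% confidence

Margin of error = z* · σ/√n = 2.576 · 16.5/√90 = 4.48

CI: (107.7 - 4.48, 107.7 + 4.48) = (103.22, 112.18)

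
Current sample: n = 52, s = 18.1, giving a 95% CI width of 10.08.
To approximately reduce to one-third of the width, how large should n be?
n ≈ 468

CI width ∝ 1/√n
To reduce width by factor 3, need √n to grow by 3 → need 3² = 9 times as many samples.

Current: n = 52, width = 10.08
New: n = 468, width ≈ 3.29

Width reduced by factor of 10.08/3.29 = 3.06.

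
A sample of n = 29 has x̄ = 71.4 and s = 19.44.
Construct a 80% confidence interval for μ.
(66.66, 76.14)

t-interval (σ unknown):
df = n - 1 = 28
t* = 1.313 for 80% confidence

Margin of error = t* · s/√n = 1.313 · 19.44/√29 = 4.74

CI: (66.66, 76.14)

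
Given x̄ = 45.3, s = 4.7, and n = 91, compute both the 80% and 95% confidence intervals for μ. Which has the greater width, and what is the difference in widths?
95% CI is wider by 0.69

df = 90
80% CI: t* = 1.291, (44.66, 45.94), width = 2 · t* · s/√n = 1.27
95% CI: t* = 1.987, (44.32, 46.28), width = 2 · t* · s/√n = 1.96

The 95% CI is wider by 1.96 - 1.27 = 0.69.
Higher confidence requires a wider interval.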